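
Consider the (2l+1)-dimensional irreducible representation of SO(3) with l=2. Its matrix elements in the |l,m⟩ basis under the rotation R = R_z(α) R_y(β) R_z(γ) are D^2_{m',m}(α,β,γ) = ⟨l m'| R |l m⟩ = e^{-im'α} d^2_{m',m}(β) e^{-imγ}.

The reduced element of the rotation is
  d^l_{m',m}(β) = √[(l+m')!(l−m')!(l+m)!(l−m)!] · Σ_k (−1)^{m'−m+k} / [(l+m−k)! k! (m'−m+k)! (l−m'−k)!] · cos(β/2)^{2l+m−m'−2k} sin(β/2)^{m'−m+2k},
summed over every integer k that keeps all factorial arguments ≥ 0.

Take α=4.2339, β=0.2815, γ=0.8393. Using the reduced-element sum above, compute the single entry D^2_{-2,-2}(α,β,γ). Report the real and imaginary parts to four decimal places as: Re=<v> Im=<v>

Re=-0.7215 Im=-0.6349

First d^2_{-2,-2}(β=0.2815), then the phase factors e^{-i(-2)α} and e^{-i(-2)γ}:
Half-angle: c=0.990111, s=0.140286. N=√(1·24·1·24)=24.000000
k∈{0} keeps every argument non-negative
  k=0: (−1)^0·24.0000/(24)·0.9901^4·0.1403^0 = +0.961027
d^2_{-2,-2}(0.2815) = +0.961027
Phases: e^{-i·(-2)·4.2339}=-0.575993+0.817455i, e^{-i·(-2)·0.8393}=-0.107595+0.994195i ⇒ D=-0.721477-0.634858i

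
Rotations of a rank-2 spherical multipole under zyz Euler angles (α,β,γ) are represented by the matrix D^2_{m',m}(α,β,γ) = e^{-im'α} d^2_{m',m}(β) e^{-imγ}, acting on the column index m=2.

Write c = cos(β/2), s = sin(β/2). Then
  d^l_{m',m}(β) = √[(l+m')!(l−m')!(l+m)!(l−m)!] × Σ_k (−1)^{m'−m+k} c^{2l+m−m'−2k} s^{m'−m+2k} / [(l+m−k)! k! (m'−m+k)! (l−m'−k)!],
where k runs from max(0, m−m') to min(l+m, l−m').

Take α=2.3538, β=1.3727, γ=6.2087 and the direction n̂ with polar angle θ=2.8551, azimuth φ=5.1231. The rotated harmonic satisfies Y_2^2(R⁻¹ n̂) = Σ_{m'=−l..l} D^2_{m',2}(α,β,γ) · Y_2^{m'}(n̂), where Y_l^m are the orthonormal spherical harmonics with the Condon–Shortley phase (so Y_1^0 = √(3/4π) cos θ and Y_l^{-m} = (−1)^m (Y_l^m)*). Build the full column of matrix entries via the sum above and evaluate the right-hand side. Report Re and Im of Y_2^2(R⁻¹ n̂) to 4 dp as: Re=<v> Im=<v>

Re=0.2872 Im=0.1145

Need the full column D^2_{m',2} for m'=−2..2 at α=2.3538, β=1.3727, γ=6.2087.
cos(β/2)=0.773564, sin(β/2)=0.633718
d^2_{-2,2}: single k=4 term ⇒ +0.161281;  D = +0.023173-0.159608i
d^2_{-1,2}: single k=3 term ⇒ +0.393744;  D = -0.316097+0.234770i
d^2_{0,2}: single k=2 term ⇒ +0.588654;  D = +0.582135+0.087368i
d^2_{1,2}: single k=1 term ⇒ +0.586699;  D = -0.347560-0.472671i
d^2_{2,2}: single k=0 term ⇒ +0.358085;  D = -0.054842+0.353860i
Y_2^{m'}(θ=2.8551,φ=5.1231) and Σ D·Y over m':
  (+0.0232-0.1596i)·(-0.0210+0.0226i)  (-0.3161+0.2348i)·(-0.0836-0.1920i)  (+0.5821+0.0874i)·(+0.5552+0.0000i)  (-0.3476-0.4727i)·(+0.0836-0.1920i)  (-0.0548+0.3539i)·(-0.0210-0.0226i)
Y_2^2(R⁻¹ n̂) = +0.287169+0.114461i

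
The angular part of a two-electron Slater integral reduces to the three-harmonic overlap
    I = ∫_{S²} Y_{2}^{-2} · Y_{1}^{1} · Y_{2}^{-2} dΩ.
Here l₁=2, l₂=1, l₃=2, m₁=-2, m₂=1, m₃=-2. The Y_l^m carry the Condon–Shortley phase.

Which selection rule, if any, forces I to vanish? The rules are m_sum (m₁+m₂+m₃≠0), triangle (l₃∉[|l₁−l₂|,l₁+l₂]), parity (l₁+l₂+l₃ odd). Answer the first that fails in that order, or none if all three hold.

m₁+m₂+m₃ = -2 + 1 − 2 = -3  ✗
triangle: |2−1|=1 ≤ l₃=2 ≤ 2+1=3
parity: l₁+l₂+l₃ = 5 is odd

m_sum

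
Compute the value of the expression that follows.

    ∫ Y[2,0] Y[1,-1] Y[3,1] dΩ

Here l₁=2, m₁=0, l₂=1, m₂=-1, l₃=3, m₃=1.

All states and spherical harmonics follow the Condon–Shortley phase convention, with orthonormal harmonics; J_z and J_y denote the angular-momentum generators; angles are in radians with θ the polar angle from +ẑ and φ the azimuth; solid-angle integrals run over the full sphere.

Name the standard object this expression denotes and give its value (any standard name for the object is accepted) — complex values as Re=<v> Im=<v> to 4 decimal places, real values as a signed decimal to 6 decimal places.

Gaunt coefficient, -0.202301

This is a Gaunt coefficient — the integral of a triple product of spherical harmonics over the sphere.
Checks pass: Σm=0; 6 even; l₃=3∈[1,3].
(2·2+1)(2·1+1)(2·3+1) = 105
Δ: 0! 4! 2! / 7! → 1/105
sum: t=0:+1/4 = 1/4
3j²(2 1 3; 0 0 0) = Δ·Π!·Σ² = 3/35  (sign -1)
sum: t=0:+1/8 = 1/8
3j²(2 1 3; 0 -1 1) = Δ·Π!·Σ² = 2/35  (sign +1)
combine: 4πI² = 105·3/35·2/35 = 18/35
take √, sign -1: I = -0.20230066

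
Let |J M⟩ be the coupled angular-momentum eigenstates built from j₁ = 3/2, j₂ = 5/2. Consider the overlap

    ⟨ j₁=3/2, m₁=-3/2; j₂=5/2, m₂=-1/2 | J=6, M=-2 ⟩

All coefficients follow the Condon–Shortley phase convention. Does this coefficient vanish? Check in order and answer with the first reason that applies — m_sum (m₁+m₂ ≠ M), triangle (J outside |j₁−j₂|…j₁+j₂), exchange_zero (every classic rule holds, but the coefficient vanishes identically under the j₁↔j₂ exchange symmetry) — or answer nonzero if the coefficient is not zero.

triangle

m-sum: m₁+m₂ = -3/2+(-1/2) = -2, M = -2  ✓
triangle: need |j₁−j₂| ≤ J ≤ j₁+j₂, i.e. J ∈ [1, 4]; J = 6 is outside ✗ ⇒ coefficient is 0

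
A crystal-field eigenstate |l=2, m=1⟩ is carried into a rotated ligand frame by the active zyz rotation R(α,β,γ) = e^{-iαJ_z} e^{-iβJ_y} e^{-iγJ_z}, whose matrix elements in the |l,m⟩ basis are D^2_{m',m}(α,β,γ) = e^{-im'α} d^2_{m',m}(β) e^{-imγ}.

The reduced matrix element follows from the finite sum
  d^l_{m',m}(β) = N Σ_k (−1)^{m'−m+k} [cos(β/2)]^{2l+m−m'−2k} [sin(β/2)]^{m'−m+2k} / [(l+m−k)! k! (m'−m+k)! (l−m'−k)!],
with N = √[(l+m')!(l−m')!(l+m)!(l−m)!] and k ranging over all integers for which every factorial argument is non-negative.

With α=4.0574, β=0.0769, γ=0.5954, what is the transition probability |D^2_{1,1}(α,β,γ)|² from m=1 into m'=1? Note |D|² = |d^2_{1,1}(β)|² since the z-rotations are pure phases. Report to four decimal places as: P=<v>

D^2_{1,1}(4.0574,0.0769,0.5954) = e^{-i·1·4.0574}·d^2_{1,1}(0.0769)·e^{-i·1·0.5954}. Compute d first:
With c≡cos(β/2)=0.999261 and s≡sin(β/2)=0.038441, N=[6·1·6·1]^{1/2}=6.000000
k: max(0,(1)−(1))=0 … min(2+(1),2−(1))=1
  k=0: (−1)^0·6.0000/(6)·0.9993^4·0.0384^0 = +0.997047
  k=1: (−1)^1·6.0000/(2)·0.9993^2·0.0384^2 = -0.004426
d^2_{1,1}(0.0769) = +0.997047 -0.004426 = +0.992620
|D^2_{1,1}|² = |d^2_{1,1}(β)|² = (+0.992620)² = 0.985295 (the z-rotation phases have unit modulus)

P=0.9853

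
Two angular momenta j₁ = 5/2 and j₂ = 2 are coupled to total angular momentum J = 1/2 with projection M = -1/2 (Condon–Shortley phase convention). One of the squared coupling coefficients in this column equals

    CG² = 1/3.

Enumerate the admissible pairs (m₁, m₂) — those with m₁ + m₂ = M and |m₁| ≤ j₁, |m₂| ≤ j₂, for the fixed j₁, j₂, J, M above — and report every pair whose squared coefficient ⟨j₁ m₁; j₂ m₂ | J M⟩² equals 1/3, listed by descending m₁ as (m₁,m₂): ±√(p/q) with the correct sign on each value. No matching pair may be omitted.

(-5/2,2): +√(1/3)

Admissible pairs with m₁+m₂ = M = -1/2: (-5/2,2), (-3/2,1), (-1/2,0), (1/2,-1), (3/2,-2)
  (m₁,m₂)=(3/2,-2): CG² = 1/15, CG = +√(1/15)
  (m₁,m₂)=(1/2,-1): CG² = 2/15, CG = −√(2/15)
  (m₁,m₂)=(-1/2,0): CG² = 1/5, CG = +√(1/5)
  (m₁,m₂)=(-3/2,1): CG² = 4/15, CG = −√(4/15)
  (m₁,m₂)=(-5/2,2): CG² = 1/3, CG = +√(1/3)   ← matches the target
Pairs with CG² = 1/3: (-5/2,2): +√(1/3)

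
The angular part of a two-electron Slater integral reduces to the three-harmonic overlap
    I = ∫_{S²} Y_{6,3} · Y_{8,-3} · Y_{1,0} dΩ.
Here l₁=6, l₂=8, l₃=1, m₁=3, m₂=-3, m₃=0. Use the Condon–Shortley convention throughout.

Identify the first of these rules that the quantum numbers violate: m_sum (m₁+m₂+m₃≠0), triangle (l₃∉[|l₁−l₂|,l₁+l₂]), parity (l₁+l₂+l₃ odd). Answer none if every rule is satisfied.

m₁+m₂+m₃ = 3 − 3 + 0 = 0  ✓
triangle: need |l₁−l₂| ≤ l₃ ≤ l₁+l₂ = [2,14]; l₃=1 is outside  ✗
parity: l₁+l₂+l₃ = 15 is odd

triangle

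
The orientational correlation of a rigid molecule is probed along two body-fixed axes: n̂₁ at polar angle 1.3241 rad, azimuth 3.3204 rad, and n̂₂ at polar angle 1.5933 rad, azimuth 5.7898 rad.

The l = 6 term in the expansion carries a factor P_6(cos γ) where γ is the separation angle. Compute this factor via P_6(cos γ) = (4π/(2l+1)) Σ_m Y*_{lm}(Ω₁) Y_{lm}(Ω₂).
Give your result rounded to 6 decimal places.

-0.318603

Addition theorem: P_6(cos γ) = (4π/13) Σ_m Y*_{lm}(Ω₁) Y_{lm}(Ω₂), m = −6…6:
  m=-6: (0.19187 + 0.35293j) × (-0.47445 + 0.08696j) = -0.12172 - 0.15076j  (running Σ = -0.12172 - 0.15076j)
  m=-5: (-0.21947 - 0.27320j) × (0.02937 - 0.02349j) = -0.01286 - 0.00287j  (running Σ = -0.13459 - 0.15363j)
  m=-4: (-0.08194 - 0.07118j) × (0.13892 - 0.32608j) = -0.03459 + 0.01683j  (running Σ = -0.16918 - 0.13680j)
  m=-3: (0.29226 + 0.17377j) × (0.00397 + 0.04368j) = -0.00643 + 0.01345j  (running Σ = -0.17561 - 0.12334j)
  m=-2: (0.01261 + 0.00471j) × (0.17786 + 0.26910j) = 0.00097 + 0.00423j  (running Σ = -0.17463 - 0.11911j)
  m=-1: (-0.31953 - 0.05775j) × (-0.04069 - 0.02188j) = 0.01174 + 0.00934j  (running Σ = -0.16290 - 0.10977j)
  m=0: (0.01210 + 0.00000j) × (-0.31447 + 0.00000j) = -0.00381 + 0.00000j  (running Σ = -0.16670 - 0.10977j)
  m=1: (0.31953 - 0.05775j) × (0.04069 - 0.02188j) = 0.01174 - 0.00934j  (running Σ = -0.15496 - 0.11911j)
  m=2: (0.01261 - 0.00471j) × (0.17786 - 0.26910j) = 0.00097 - 0.00423j  (running Σ = -0.15399 - 0.12334j)
  m=3: (-0.29226 + 0.17377j) × (-0.00397 + 0.04368j) = -0.00643 - 0.01345j  (running Σ = -0.16042 - 0.13680j)
  m=4: (-0.08194 + 0.07118j) × (0.13892 + 0.32608j) = -0.03459 - 0.01683j  (running Σ = -0.19501 - 0.15363j)
  m=5: (0.21947 - 0.27320j) × (-0.02937 - 0.02349j) = -0.01286 + 0.00287j  (running Σ = -0.20787 - 0.15076j)
  m=6: (0.19187 - 0.35293j) × (-0.47445 - 0.08696j) = -0.12172 + 0.15076j  (running Σ = -0.32960 + 0.00000j)
Total Σ_m = -0.32960 + 0.00000j. Multiply by 0.966644: -0.31860 + 0.00000j. P_6(cos γ) = -0.318603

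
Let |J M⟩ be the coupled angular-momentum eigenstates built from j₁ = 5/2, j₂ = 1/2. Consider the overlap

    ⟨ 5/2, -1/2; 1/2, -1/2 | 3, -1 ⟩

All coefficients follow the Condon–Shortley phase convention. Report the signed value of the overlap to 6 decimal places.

√[7·0!5!1!/7! · 2!3!0!1!2!4!] = √(96)
  +(−1)^0/∏(0,0,3,0,2,1)! = 1/12  (running 1/12)
⟨..|..⟩ = √(96)·(1/12) = +0.816497

+√(2/3) = +0.816497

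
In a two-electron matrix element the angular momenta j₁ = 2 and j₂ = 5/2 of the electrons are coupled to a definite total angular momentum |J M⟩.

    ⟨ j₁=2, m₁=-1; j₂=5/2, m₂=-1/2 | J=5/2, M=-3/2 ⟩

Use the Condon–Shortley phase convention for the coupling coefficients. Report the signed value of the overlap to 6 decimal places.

√[6·2!2!3!/8! · 1!3!2!3!1!4!] = √(216/35)
  +(−1)^1/∏(1,1,2,1,0,2)! = -1/4  (running -1/4)
  +(−1)^2/∏(2,0,1,0,1,3)! = 1/12  (running -1/6)
⟨..|..⟩ = √(216/35)·(-1/6) = -0.414039

-0.414039  (= −√(6/35))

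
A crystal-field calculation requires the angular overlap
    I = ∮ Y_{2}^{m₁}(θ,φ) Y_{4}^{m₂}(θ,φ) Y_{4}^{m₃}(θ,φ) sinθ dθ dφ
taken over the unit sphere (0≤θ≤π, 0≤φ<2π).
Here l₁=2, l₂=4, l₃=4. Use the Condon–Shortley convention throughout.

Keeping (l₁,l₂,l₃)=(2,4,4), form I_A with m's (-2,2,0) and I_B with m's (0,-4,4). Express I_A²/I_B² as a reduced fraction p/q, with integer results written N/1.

135/196

l's match ⇒ only the (l;m) 3-j factors differ between A and B.
A: triangle coeff Δ(2,4,4) = 1/13860; Σ_t [2,2]: t=2:+1/192 = 1/192; (3j)²=3/77 [(2 4 4; -2 2 0)], sign=+1
B: triangle coeff Δ(2,4,4) = 1/13860; Σ_t [0,0]: t=0:+1/2880 = 1/2880; (3j)²=28/495 [(2 4 4; 0 -4 4)], sign=+1
I_A²/I_B² = (3/77)/(28/495) = 135/196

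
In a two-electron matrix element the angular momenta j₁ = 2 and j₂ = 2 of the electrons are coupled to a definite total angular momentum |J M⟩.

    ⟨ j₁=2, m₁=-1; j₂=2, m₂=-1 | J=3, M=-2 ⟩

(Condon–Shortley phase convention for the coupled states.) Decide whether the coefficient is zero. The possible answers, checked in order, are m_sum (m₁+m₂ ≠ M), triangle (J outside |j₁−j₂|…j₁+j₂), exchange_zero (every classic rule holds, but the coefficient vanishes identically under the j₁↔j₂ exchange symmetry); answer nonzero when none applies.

exchange_zero

m-sum: m₁+m₂ = -1+(-1) = -2, M = -2  ✓
triangle: |j₁−j₂| = 0 ≤ J = 3 ≤ j₁+j₂ = 4  ✓
exchange: j₁=j₂ and m₁=m₂, and (−1)^(j₁+j₂−J) = (−1)^1 = −1 forces ⟨j₁m₁;j₂m₂|JM⟩ = −⟨j₂m₂;j₁m₁|JM⟩ = −⟨j₁m₁;j₂m₂|JM⟩ ⇒ the coefficient vanishes identically
Racah sum check: Σ_k collapses to 0 ⇒ CG = 0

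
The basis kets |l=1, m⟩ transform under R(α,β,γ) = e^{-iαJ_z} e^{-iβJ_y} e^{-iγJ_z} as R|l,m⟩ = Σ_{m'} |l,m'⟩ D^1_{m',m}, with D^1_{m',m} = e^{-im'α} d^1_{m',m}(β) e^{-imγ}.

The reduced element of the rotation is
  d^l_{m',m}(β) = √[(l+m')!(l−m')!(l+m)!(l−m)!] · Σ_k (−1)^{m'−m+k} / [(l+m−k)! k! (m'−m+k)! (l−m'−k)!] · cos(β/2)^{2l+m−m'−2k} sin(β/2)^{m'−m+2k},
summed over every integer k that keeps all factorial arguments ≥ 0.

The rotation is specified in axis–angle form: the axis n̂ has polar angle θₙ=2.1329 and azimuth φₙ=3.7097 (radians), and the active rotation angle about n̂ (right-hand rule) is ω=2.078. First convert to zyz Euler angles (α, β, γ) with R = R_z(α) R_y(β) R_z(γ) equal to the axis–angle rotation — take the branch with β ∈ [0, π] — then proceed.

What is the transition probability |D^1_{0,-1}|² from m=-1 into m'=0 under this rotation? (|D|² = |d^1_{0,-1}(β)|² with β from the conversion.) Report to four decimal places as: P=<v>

Axis–angle → zyz. n̂ = (sinθₙcosφₙ, sinθₙsinφₙ, cosθₙ) = (-0.713225, -0.455253, -0.532967), ω = 2.0780.
R = I cosω + sinω [n̂]ₓ + (1−cosω) n̂n̂ᵀ gives
  R = [+0.270044, +0.948285, +0.166827; +0.016545, -0.177809, +0.983926; +0.962706, -0.262944, -0.063706]
β = atan2(√(R₁₃²+R₂₃²), R₃₃) = 1.634545; α = atan2(R₂₃, R₁₃) mod 2π = 1.402841; γ = atan2(R₃₂, −R₃₁) mod 2π = 3.408219
Split into d^1_{0,-1}(β=1.6345) × two z-phases.
c=cos(1.634545/2)=0.684213, s=sin(1.634545/2)=0.729282; N=√[1·1·1·2]=1.414214
k: max(0,(-1)−(0))=0 … min(1+(-1),1−(0))=0
  k=0: (−1)^1·1.4142/(1)·0.6842^1·0.7293^1 = -0.705670
d^1_{0,-1}(1.6345) = -0.705670
|D^1_{0,-1}|² = |d^1_{0,-1}(β)|² = (-0.705670)² = 0.497971 (the z-rotation phases have unit modulus)

P=0.4980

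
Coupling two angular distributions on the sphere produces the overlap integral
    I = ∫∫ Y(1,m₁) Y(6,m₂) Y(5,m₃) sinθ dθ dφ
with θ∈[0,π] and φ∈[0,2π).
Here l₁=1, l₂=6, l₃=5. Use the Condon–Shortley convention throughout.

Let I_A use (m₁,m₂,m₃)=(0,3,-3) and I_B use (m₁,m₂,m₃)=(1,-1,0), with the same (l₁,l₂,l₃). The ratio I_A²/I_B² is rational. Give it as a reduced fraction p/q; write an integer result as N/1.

9/7

l's match ⇒ only the (l;m) 3-j factors differ between A and B.
A: triangle coeff Δ(1,6,5) = 1/858; Σ_t [1,1]: t=1:−1/80640 = -1/80640; (3j)²=9/286 [(1 6 5; 0 3 -3)], sign=-1
B: triangle coeff Δ(1,6,5) = 1/858; Σ_t [0,0]: t=0:+1/28800 = 1/28800; (3j)²=7/286 [(1 6 5; 1 -1 0)], sign=-1
I_A²/I_B² = (9/286)/(7/286) = 9/7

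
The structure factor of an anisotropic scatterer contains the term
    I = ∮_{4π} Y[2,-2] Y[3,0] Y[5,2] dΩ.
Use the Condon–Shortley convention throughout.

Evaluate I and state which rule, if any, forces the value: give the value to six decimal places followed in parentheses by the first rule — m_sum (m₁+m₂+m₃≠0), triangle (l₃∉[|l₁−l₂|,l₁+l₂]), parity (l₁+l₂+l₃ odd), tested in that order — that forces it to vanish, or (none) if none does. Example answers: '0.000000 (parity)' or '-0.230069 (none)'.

m-sum 0 ✓  L=10 even ✓  1≤5≤5 ✓
Π(2lᵢ+1) = 5×7×11 = 385
triangle coeff Δ(2,3,5) = 1/2310
Σ_t [0,0]: t=0:+1/144 = 1/144
(3j)²=10/231 [(2 3 5; 0 0 0)], sign=-1
Σ_t [0,0]: t=0:+1/864 = 1/864
(3j)²=1/66 [(2 3 5; -2 0 2)], sign=-1
⇒ 4πI² = 25/99
I = (+1)√(25/99/(4π)) = 0.14175797
No selection rule forces the value: the integral is nonzero (none).

0.141758 (none)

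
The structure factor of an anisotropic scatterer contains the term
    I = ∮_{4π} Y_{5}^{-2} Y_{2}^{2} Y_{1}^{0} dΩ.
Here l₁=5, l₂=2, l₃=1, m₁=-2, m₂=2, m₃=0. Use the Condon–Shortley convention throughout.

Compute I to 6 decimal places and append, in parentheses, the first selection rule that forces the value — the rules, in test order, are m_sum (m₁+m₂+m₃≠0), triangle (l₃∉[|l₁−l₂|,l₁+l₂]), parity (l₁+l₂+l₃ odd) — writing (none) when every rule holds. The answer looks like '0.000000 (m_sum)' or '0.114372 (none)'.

0.000000 (triangle)

triangle: need 3≤l₃≤7, have 1; I=0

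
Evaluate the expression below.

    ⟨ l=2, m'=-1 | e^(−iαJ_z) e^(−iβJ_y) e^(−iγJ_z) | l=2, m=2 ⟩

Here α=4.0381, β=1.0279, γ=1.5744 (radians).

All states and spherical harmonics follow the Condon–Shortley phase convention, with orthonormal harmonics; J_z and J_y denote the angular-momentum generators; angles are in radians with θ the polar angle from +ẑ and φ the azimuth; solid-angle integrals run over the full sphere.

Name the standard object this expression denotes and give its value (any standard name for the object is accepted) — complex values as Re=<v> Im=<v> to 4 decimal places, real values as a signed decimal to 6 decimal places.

Wigner D-matrix element, Re=0.1304 Im=0.1607

This is a Wigner D-matrix element — the rotation-matrix element ⟨l m'| R(α,β,γ) |l m⟩ in the angular-momentum basis.
Split into d^2_{-1,2}(β=1.0279) × two z-phases.
Half-angle: c=0.870809, s=0.491621. N=√(1·6·24·1)=12.000000
The bounds max(0,m−m')=3 and min(l+m,l−m')=3 give 1 term
  k=3: (−1)^0·12.0000/(6)·0.8708^1·0.4916^3 = +0.206940
d^2_{-1,2}(1.0279) = +0.206940
Attach z-rotation phases: D = e^{-i(-1)(4.0381)}·(+0.206940)·e^{-i(2)(1.5744)} = +0.130363+0.160716i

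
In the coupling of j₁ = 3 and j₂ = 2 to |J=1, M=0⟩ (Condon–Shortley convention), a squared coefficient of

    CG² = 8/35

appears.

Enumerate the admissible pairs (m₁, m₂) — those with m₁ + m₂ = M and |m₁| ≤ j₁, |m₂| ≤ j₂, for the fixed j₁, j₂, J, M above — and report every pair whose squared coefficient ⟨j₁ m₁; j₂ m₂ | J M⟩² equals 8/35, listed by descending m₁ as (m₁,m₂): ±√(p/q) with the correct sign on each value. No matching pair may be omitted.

(1,-1): −√(8/35); (-1,1): −√(8/35)

Admissible pairs with m₁+m₂ = M = 0: (-2,2), (-1,1), (0,0), (1,-1), (2,-2)
  (m₁,m₂)=(2,-2): CG² = 1/7, CG = +√(1/7)
  (m₁,m₂)=(1,-1): CG² = 8/35, CG = −√(8/35)   ← matches the target
  (m₁,m₂)=(0,0): CG² = 9/35, CG = +√(9/35)
  (m₁,m₂)=(-1,1): CG² = 8/35, CG = −√(8/35)   ← matches the target
  (m₁,m₂)=(-2,2): CG² = 1/7, CG = +√(1/7)
Pairs with CG² = 8/35: (1,-1): −√(8/35); (-1,1): −√(8/35)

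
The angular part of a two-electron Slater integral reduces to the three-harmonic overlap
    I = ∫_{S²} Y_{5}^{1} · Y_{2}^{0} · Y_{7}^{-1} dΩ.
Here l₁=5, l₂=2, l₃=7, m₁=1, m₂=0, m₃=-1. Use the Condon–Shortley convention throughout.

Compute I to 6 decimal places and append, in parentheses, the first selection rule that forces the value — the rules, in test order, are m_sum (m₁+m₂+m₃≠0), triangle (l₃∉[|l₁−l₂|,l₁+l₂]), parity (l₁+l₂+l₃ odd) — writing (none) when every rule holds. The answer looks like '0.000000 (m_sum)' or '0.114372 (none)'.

Checks pass: Σm=0; 14 even; l₃=7∈[3,7].
(2·5+1)(2·2+1)(2·7+1) = 825
Δ: 0! 10! 4! / 15! → 1/15015
sum: t=0:+1/57600 = 1/57600
3j²(5 2 7; 0 0 0) = Δ·Π!·Σ² = 21/715  (sign -1)
sum: t=0:+1/69120 = 1/69120
3j²(5 2 7; 1 0 -1) = Δ·Π!·Σ² = 4/143  (sign +1)
combine: 4πI² = 825·21/715·4/143 = 1260/1859
take √, sign -1: I = -0.23224194
No selection rule forces the value: the integral is nonzero (none).

-0.232242 (none)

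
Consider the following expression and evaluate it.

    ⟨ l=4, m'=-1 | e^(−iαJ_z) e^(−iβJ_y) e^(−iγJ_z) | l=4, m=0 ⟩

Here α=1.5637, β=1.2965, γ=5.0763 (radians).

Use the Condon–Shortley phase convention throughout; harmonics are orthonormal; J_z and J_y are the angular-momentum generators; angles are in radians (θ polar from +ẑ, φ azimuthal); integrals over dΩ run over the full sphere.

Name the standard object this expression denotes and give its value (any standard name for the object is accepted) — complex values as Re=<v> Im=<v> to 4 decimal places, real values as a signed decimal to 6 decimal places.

This is a Wigner D-matrix element — the rotation-matrix element ⟨l m'| R(α,β,γ) |l m⟩ in the angular-momentum basis.
First d^4_{-1,0}(β=1.2965), then the phase factors e^{-i(-1)α} and e^{-i(0)γ}:
Half-angle: c=0.797142, s=0.603792. N=√(6·120·24·24)=643.987578
k: max(0,(0)−(-1))=1 … min(4+(0),4−(-1))=4
  k=1: (−1)^0·643.9876/(144)·0.7971^7·0.6038^1 = +0.552270
  k=2: (−1)^1·643.9876/(24)·0.7971^5·0.6038^3 = -1.901107
  k=3: (−1)^2·643.9876/(24)·0.7971^3·0.6038^5 = +1.090714
  k=4: (−1)^3·643.9876/(144)·0.7971^1·0.6038^7 = -0.104295
d^4_{-1,0}(1.2965) = +0.552270 -1.901107 +1.090714 -0.104295 = -0.362419
Phases: e^{-i·(-1)·1.5637}=+0.007096+0.999975i, e^{-i·(0)·5.0763}=+1.000000+0.000000i ⇒ D=-0.002572-0.362410i

Wigner D-matrix element, Re=-0.0026 Im=-0.3624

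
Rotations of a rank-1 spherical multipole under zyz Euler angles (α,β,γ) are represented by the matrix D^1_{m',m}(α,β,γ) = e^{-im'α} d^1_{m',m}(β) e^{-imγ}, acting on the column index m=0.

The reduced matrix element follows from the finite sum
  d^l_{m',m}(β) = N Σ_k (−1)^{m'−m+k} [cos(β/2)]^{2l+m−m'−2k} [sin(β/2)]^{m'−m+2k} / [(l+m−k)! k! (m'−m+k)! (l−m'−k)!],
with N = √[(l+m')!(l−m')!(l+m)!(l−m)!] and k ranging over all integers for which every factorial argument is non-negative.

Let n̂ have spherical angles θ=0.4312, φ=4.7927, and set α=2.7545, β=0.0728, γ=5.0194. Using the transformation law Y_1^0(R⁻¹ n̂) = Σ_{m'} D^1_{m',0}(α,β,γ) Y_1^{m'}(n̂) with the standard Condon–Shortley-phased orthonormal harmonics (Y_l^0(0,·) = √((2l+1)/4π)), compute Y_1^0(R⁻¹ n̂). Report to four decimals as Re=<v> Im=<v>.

Re=0.4360 Im=0.0000

Need the full column D^1_{m',0} for m'=−1..1 at α=2.7545, β=0.0728, γ=5.0194.
cos(β/2)=0.999338, sin(β/2)=0.036392
d^1_{-1,0}: single k=1 term ⇒ +0.051432;  D = -0.047626+0.019415i
d^1_{0,0}: k∈[0..1] ⇒ +0.998676 -0.001324 = +0.997351;  D = +0.997351+0.000000i
d^1_{1,0}: single k=0 term ⇒ -0.051432;  D = +0.047626+0.019415i
Y_1^{m'}(θ=0.4312,φ=4.7927) and Σ D·Y over m':
  (-0.0476+0.0194i)·(+0.0116+0.1439i)  (+0.9974+0.0000i)·(+0.4439+0.0000i)  (+0.0476+0.0194i)·(-0.0116+0.1439i)
Y_1^0(R⁻¹ n̂) = +0.436010+0.000000i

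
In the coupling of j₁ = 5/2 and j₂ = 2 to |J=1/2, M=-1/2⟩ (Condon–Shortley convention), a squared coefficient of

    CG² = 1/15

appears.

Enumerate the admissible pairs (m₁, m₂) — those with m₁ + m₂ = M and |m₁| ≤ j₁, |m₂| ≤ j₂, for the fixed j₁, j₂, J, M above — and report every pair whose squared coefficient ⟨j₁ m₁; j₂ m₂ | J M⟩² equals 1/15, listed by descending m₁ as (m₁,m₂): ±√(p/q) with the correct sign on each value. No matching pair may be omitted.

Admissible pairs with m₁+m₂ = M = -1/2: (-5/2,2), (-3/2,1), (-1/2,0), (1/2,-1), (3/2,-2)
  (m₁,m₂)=(3/2,-2): CG² = 1/15, CG = +√(1/15)   ← matches the target
  (m₁,m₂)=(1/2,-1): CG² = 2/15, CG = −√(2/15)
  (m₁,m₂)=(-1/2,0): CG² = 1/5, CG = +√(1/5)
  (m₁,m₂)=(-3/2,1): CG² = 4/15, CG = −√(4/15)
  (m₁,m₂)=(-5/2,2): CG² = 1/3, CG = +√(1/3)
Pairs with CG² = 1/15: (3/2,-2): +√(1/15)

(3/2,-2): +√(1/15)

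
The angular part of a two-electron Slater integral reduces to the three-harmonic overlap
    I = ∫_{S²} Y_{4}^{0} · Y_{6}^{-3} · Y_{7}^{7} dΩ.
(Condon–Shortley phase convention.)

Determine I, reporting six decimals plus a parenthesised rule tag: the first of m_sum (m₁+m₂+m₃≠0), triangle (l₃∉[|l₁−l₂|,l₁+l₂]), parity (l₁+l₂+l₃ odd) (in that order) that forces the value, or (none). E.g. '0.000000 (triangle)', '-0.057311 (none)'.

m-sum = 0 − 3 + 7 = 4 ≠ 0 ⇒ I = 0

0.000000 (m_sum)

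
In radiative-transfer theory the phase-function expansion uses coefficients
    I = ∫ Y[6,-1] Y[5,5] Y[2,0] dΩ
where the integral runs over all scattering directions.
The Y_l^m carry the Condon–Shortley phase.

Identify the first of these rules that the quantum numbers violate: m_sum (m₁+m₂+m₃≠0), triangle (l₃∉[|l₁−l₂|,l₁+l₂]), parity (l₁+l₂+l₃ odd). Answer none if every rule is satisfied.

azimuthal sum: -1 + 5 + 0 = 4  ✗
1 ≤ 2 ≤ 11 (triangle on l)
L = 6 + 5 + 2 = 13 (odd)

m_sum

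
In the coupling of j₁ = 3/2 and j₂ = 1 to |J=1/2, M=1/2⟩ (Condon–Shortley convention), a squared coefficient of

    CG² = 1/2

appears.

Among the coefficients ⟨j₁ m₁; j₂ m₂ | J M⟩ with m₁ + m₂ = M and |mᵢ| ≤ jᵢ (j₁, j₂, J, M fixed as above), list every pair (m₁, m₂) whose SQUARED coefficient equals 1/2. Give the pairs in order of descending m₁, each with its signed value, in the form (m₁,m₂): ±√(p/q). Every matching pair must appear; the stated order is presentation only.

(3/2,-1): +√(1/2)

Admissible pairs with m₁+m₂ = M = 1/2: (-1/2,1), (1/2,0), (3/2,-1)
  (m₁,m₂)=(3/2,-1): CG² = 1/2, CG = +√(1/2)   ← matches the target
  (m₁,m₂)=(1/2,0): CG² = 1/3, CG = −√(1/3)
  (m₁,m₂)=(-1/2,1): CG² = 1/6, CG = +√(1/6)
Pairs with CG² = 1/2: (3/2,-1): +√(1/2)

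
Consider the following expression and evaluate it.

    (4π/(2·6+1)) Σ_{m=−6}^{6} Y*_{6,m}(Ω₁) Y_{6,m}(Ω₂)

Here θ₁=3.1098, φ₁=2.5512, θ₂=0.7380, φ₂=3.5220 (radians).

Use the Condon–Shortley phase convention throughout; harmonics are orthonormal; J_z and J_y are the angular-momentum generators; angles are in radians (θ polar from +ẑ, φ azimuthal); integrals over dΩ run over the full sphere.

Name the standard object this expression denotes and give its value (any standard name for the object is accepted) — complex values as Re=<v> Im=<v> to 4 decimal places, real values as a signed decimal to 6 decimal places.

This sum is the spherical-harmonic addition theorem: it equals the Legendre polynomial P_l(cos γ) of the angle γ between the two directions.
Expand P_6 via completeness: Σ_{m} conj(Y_{6,m}) at Ω₁ times Y_{6,m} at Ω₂ —
  [-6]  conj(Y_{6,-6})(Ω₁) = -0.000000+0.000000i ; Y_{6,-6}(Ω₂) = -0.029265-0.033934i ; Δ = +0.000000+0.000000i
  [-5]  conj(Y_{6,-5})(Ω₁) = -0.000000-0.000000i ; Y_{6,-5}(Ω₂) = +0.055510+0.161407i ; Δ = -0.000000-0.000000i
  [-4]  conj(Y_{6,-4})(Ω₁) = -0.000003-0.000003i ; Y_{6,-4}(Ω₂) = +0.018040-0.366607i ; Δ = -0.000001+0.000001i
  [-3]  conj(Y_{6,-3})(Ω₁) = -0.000033-0.000164i ; Y_{6,-3}(Ω₂) = -0.184643+0.403057i ; Δ = +0.000072+0.000017i
  [-2]  conj(Y_{6,-2})(Ω₁) = +0.001996-0.004855i ; Y_{6,-2}(Ω₂) = +0.110394-0.105095i ; Δ = -0.000290-0.000746i
  [-1]  conj(Y_{6,-1})(Ω₁) = +0.086591-0.058027i ; Y_{6,-1}(Ω₂) = +0.292099-0.116806i ; Δ = +0.018515-0.027064i
  [+0]  conj(Y_{6,0})(Ω₁) = +1.006341-0.000000i ; Y_{6,0}(Ω₂) = -0.255499+0.000000i ; Δ = -0.257119+0.000000i
  [+1]  conj(Y_{6,1})(Ω₁) = -0.086591-0.058027i ; Y_{6,1}(Ω₂) = -0.292099-0.116806i ; Δ = +0.018515+0.027064i
  [+2]  conj(Y_{6,2})(Ω₁) = +0.001996+0.004855i ; Y_{6,2}(Ω₂) = +0.110394+0.105095i ; Δ = -0.000290+0.000746i
  [+3]  conj(Y_{6,3})(Ω₁) = +0.000033-0.000164i ; Y_{6,3}(Ω₂) = +0.184643+0.403057i ; Δ = +0.000072-0.000017i
  [+4]  conj(Y_{6,4})(Ω₁) = -0.000003+0.000003i ; Y_{6,4}(Ω₂) = +0.018040+0.366607i ; Δ = -0.000001-0.000001i
  [+5]  conj(Y_{6,5})(Ω₁) = +0.000000-0.000000i ; Y_{6,5}(Ω₂) = -0.055510+0.161407i ; Δ = -0.000000+0.000000i
  [+6]  conj(Y_{6,6})(Ω₁) = -0.000000-0.000000i ; Y_{6,6}(Ω₂) = -0.029265+0.033934i ; Δ = +0.000000-0.000000i
Accumulated sum -0.220526-0.000000i; after 4π/(2l+1) scaling, -0.213170-0.000000i ⇒ P_6 = -0.213170

Legendre polynomial (addition theorem), -0.213170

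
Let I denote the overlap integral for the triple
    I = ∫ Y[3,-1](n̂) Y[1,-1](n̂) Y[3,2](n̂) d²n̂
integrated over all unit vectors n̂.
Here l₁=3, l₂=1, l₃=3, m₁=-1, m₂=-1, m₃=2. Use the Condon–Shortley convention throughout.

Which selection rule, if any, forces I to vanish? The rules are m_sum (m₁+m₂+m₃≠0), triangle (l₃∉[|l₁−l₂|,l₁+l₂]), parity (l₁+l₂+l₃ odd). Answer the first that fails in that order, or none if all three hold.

azimuthal sum: -1 − 1 + 2 = 0  ✓
2 ≤ 3 ≤ 4 (triangle on l)  ✓
L = 3 + 1 + 3 = 7 (odd)  ✗

parity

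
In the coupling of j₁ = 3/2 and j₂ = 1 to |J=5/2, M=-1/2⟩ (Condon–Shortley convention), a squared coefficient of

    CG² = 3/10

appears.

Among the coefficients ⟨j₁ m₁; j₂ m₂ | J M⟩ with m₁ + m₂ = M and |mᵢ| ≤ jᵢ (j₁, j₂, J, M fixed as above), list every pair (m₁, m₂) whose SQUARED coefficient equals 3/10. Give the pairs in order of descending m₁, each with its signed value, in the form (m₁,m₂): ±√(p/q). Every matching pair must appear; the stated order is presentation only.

(1/2,-1): +√(3/10)

Admissible pairs with m₁+m₂ = M = -1/2: (-3/2,1), (-1/2,0), (1/2,-1)
  (m₁,m₂)=(1/2,-1): CG² = 3/10, CG = +√(3/10)   ← matches the target
  (m₁,m₂)=(-1/2,0): CG² = 3/5, CG = +√(3/5)
  (m₁,m₂)=(-3/2,1): CG² = 1/10, CG = +√(1/10)
Pairs with CG² = 3/10: (1/2,-1): +√(3/10)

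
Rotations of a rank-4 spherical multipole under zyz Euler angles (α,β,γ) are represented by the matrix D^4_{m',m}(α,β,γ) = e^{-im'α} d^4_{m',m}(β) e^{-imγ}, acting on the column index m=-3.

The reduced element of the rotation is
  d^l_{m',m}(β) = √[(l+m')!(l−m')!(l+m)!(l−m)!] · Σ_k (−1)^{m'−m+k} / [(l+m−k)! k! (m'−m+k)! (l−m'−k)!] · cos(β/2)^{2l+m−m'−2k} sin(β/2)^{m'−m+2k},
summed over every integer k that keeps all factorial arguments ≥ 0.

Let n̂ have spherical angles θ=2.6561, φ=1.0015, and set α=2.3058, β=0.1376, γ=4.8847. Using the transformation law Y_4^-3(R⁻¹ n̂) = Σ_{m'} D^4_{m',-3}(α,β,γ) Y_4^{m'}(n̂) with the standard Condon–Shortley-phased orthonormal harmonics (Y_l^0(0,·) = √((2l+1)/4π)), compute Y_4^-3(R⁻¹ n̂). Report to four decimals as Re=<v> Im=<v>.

Need the full column D^4_{m',-3} for m'=−4..4 at α=2.3058, β=0.1376, γ=4.8847.
cos(β/2)=0.997634, sin(β/2)=0.068746
d^4_{-4,-3}: single k=1 term ⇒ +0.191245;  D = +0.059315-0.181814i
d^4_{-3,-3}: k∈[0..1] ⇒ +0.981230 -0.032615 = +0.948615;  D = -0.866305+0.386503i
d^4_{-2,-3}: k∈[0..1] ⇒ -0.252993 +0.003604 = -0.249389;  D = -0.228105-0.100812i
d^4_{-1,-3}: k∈[0..1] ⇒ +0.036982 -0.000293 = +0.036689;  D = -0.011501-0.034840i
d^4_{0,-3}: k∈[0..1] ⇒ -0.003799 +0.000018 = -0.003781;  D = +0.001869-0.003287i
d^4_{1,-3}: k∈[0..1] ⇒ +0.000293 -0.000001 = +0.000292;  D = +0.000285-0.000063i
d^4_{2,-3}: k∈[0..1] ⇒ -0.000017 +0.000000 = -0.000017;  D = +0.000014+0.000010i
d^4_{3,-3}: k∈[0..1] ⇒ +0.000001 -0.000000 = +0.000001;  D = +0.000000+0.000001i
d^4_{4,-3}: single k=0 term ⇒ -0.000000;  D = -0.000000+0.000000i
Y_4^{m'}(θ=2.6561,φ=1.0015) and Σ D·Y over m':
  (+0.0593-0.1818i)·(-0.0136+0.0160i)  (-0.8663+0.3865i)·(+0.1114+0.0154i)  (-0.2281-0.1008i)·(-0.1366-0.2961i)  (-0.0115-0.0348i)·(-0.2606+0.4071i)  (+0.0019-0.0033i)·(+0.1004+0.0000i)  (+0.0003-0.0001i)·(+0.2606+0.4071i)  (+0.0000+0.0000i)·(-0.1366+0.2961i)  (+0.0000+0.0000i)·(-0.1114+0.0154i)  (-0.0000+0.0000i)·(-0.0136-0.0160i)
Y_4^-3(R⁻¹ n̂) = -0.081615+0.118641i

Re=-0.0816 Im=0.1186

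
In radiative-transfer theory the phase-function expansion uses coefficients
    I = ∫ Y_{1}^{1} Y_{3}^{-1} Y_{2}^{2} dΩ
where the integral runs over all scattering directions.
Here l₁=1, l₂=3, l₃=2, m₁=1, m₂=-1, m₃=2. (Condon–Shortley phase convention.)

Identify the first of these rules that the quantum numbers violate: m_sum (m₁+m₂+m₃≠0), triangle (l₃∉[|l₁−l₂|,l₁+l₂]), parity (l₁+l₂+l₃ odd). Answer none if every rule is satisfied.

m₁+m₂+m₃ = 1 − 1 + 2 = 2  ✗
triangle: |1−3|=2 ≤ l₃=2 ≤ 1+3=4
parity: l₁+l₂+l₃ = 6 is even

m_sum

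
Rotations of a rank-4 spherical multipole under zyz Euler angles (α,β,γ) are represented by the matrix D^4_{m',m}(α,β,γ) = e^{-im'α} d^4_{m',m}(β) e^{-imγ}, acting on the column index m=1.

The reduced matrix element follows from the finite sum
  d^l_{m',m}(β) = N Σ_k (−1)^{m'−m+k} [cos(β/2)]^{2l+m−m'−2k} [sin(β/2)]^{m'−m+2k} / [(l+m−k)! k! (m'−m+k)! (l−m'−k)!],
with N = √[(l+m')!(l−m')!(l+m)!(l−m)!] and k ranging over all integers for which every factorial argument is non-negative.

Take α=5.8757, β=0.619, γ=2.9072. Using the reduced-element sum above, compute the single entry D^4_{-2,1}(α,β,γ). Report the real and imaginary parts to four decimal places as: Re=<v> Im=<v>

Re=-0.2226 Im=0.1460

Split into d^4_{-2,1}(β=0.6190) × two z-phases.
Half-angle: c=0.952486, s=0.304582. N=√(2·720·120·6)=1018.233765
The bounds max(0,m−m')=3 and min(l+m,l−m')=5 give 3 terms
  k=3: (−1)^0·1018.2338/(72)·0.9525^5·0.3046^3 = +0.313273
  k=4: (−1)^1·1018.2338/(48)·0.9525^3·0.3046^5 = -0.048051
  k=5: (−1)^2·1018.2338/(240)·0.9525^1·0.3046^7 = +0.000983
d^4_{-2,1}(0.6190) = +0.313273 -0.048051 +0.000983 = +0.266204
D = (+0.685890-0.727705i)·(+0.266204)·(-0.972656-0.232252i) = -0.222585+0.146015i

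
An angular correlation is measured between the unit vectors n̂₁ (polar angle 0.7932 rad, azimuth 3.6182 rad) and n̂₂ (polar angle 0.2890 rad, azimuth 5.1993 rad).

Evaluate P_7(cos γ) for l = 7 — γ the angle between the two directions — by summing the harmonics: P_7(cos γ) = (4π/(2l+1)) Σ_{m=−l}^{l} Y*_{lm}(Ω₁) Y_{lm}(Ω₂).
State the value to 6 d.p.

0.232052

Expand P_7 via completeness: Σ_{m} conj(Y_{7,m}) at Ω₁ times Y_{7,m} at Ω₂ —
  m=-7: Y*=(0.045778, 0.009025)  Y=(0.000020, 0.000074)  product (0.000000, 0.000004)
  m=-6: Y*=(-0.165091, 0.047821)  Y=(0.000938, 0.000210)  product (-0.000165, 0.000010)
  m=-5: Y*=(0.264199, -0.250383)  Y=(0.004904, -0.005740)  product (-0.000142, -0.002744)
  m=-4: Y*=(-0.148610, 0.426022)  Y=(-0.015273, -0.038592)  product (0.018711, -0.000772)
  m=-3: Y*=(-0.029014, -0.204445)  Y=(-0.160550, -0.017742)  product (0.001031, 0.033338)
  m=-2: Y*=(-0.145206, -0.204439)  Y=(-0.237250, 0.349049)  product (0.105809, -0.002181)
  m=-1: Y*=(0.295961, 0.152807)  Y=(0.288804, 0.545504)  product (0.002118, 0.205579)
  m=+0: Y*=(0.158599, -0.000000)  Y=(0.140387, 0.000000)  product (0.022265, 0.000000)
  m=+1: Y*=(-0.295961, 0.152807)  Y=(-0.288804, 0.545504)  product (0.002118, -0.205579)
  m=+2: Y*=(-0.145206, 0.204439)  Y=(-0.237250, -0.349049)  product (0.105809, 0.002181)
  m=+3: Y*=(0.029014, -0.204445)  Y=(0.160550, -0.017742)  product (0.001031, -0.033338)
  m=+4: Y*=(-0.148610, -0.426022)  Y=(-0.015273, 0.038592)  product (0.018711, 0.000772)
  m=+5: Y*=(-0.264199, -0.250383)  Y=(-0.004904, -0.005740)  product (-0.000142, 0.002744)
  m=+6: Y*=(-0.165091, -0.047821)  Y=(0.000938, -0.000210)  product (-0.000165, -0.000010)
  m=+7: Y*=(-0.045778, 0.009025)  Y=(-0.000020, 0.000074)  product (0.000000, -0.000004)
Total Σ_m = (0.276992, -0.000000). Multiply by 0.837758: (0.232052, -0.000000). P_7(cos γ) = 0.232052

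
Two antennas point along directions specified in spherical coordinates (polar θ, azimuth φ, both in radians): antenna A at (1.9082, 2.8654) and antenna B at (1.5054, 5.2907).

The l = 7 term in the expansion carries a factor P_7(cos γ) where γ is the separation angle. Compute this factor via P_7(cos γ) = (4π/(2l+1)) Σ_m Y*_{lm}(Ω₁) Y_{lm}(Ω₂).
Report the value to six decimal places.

Term-by-term m-sum for l=7 (normalisation 4π/15 = 0.837758):
  term(m=-7) = -0.048751+0.156678i   from Y*(Ω₁)=+0.118138+0.311448i, Y(Ω₂)=+0.387879+0.303661i
  term(m=-6) = +0.021262+0.048306i   from Y*(Ω₁)=+0.037713+0.435613i, Y(Ω₂)=+0.114262-0.038917i
  term(m=-5) = -0.036162-0.017019i   from Y*(Ω₁)=-0.021995+0.114470i, Y(Ω₂)=-0.084840+0.332207i
  term(m=-4) = +0.040869-0.011594i   from Y*(Ω₁)=+0.136343-0.271072i, Y(Ω₂)=+0.094657+0.103159i
  term(m=-3) = -0.038211+0.058567i   from Y*(Ω₁)=+0.158043-0.172317i, Y(Ω₂)=-0.295059+0.048870i
  term(m=-2) = -0.004383-0.031513i   from Y*(Ω₁)=-0.183058+0.112835i, Y(Ω₂)=-0.059543+0.135447i
  term(m=-1) = +0.056693+0.049353i   from Y*(Ω₁)=-0.255972+0.072552i, Y(Ω₂)=-0.154425-0.236574i
  term(m=+0) = -0.027977+0.000000i   from Y*(Ω₁)=+0.186219-0.000000i, Y(Ω₂)=-0.150236+0.000000i
  term(m=+1) = +0.056693-0.049353i   from Y*(Ω₁)=+0.255972+0.072552i, Y(Ω₂)=+0.154425-0.236574i
  term(m=+2) = -0.004383+0.031513i   from Y*(Ω₁)=-0.183058-0.112835i, Y(Ω₂)=-0.059543-0.135447i
  term(m=+3) = -0.038211-0.058567i   from Y*(Ω₁)=-0.158043-0.172317i, Y(Ω₂)=+0.295059+0.048870i
  term(m=+4) = +0.040869+0.011594i   from Y*(Ω₁)=+0.136343+0.271072i, Y(Ω₂)=+0.094657-0.103159i
  term(m=+5) = -0.036162+0.017019i   from Y*(Ω₁)=+0.021995+0.114470i, Y(Ω₂)=+0.084840+0.332207i
  term(m=+6) = +0.021262-0.048306i   from Y*(Ω₁)=+0.037713-0.435613i, Y(Ω₂)=+0.114262+0.038917i
  term(m=+7) = -0.048751-0.156678i   from Y*(Ω₁)=-0.118138+0.311448i, Y(Ω₂)=-0.387879+0.303661i
Accumulated sum -0.045344-0.000000i; after 4π/(2l+1) scaling, -0.037987-0.000000i ⇒ P_7 = -0.037987

-0.037987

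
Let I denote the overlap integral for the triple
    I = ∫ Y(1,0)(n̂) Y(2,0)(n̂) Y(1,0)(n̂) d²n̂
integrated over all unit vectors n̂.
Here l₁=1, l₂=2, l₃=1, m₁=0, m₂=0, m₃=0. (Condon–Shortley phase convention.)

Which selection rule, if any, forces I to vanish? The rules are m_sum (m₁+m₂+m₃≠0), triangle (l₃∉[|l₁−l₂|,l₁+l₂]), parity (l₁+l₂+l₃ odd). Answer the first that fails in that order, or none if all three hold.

none

m₁+m₂+m₃ = 0 + 0 + 0 = 0  ✓
triangle: |1−2|=1 ≤ l₃=1 ≤ 1+2=3  ✓
parity: l₁+l₂+l₃ = 4 is even  ✓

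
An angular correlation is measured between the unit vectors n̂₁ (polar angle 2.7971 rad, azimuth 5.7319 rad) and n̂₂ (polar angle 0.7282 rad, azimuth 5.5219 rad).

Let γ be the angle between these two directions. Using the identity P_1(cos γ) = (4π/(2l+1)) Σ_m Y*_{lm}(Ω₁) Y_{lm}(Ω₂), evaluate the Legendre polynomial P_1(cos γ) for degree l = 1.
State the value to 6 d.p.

Summing Y*_{l m}(θ₁,φ₁)·Y_{l m}(θ₂,φ₂) over m ∈ [−1, 1]; prefactor 4π/(2·1+1) = 4.188790:
  [-1]  conj(Y_{1,-1})(Ω₁) = +0.099394-0.061115i ; Y_{1,-1}(Ω₂) = +0.166462+0.158622i ; Δ = +0.026239+0.005593i
  [+0]  conj(Y_{1,0})(Ω₁) = -0.459896-0.000000i ; Y_{1,0}(Ω₂) = +0.364680+0.000000i ; Δ = -0.167715-0.000000i
  [+1]  conj(Y_{1,1})(Ω₁) = -0.099394-0.061115i ; Y_{1,1}(Ω₂) = -0.166462+0.158622i ; Δ = +0.026239-0.005593i
Σ over m = -0.115236+0.000000i; ×(4π/3) → -0.482698+0.000000i. Real part: -0.482698

-0.482698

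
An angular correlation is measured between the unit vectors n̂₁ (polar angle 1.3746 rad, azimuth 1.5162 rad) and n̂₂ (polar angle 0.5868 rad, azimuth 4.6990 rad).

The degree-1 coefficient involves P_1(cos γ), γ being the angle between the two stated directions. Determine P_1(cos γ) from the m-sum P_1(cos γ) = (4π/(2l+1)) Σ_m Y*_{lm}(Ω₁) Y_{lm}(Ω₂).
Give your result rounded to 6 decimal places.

-0.380286

Expand P_1 via completeness: Σ_{m} conj(Y_{1,m}) at Ω₁ times Y_{1,m} at Ω₂ —
  term(m=-1) = -0.06477 + 0.00267j   from Y*(Ω₁)=0.01849 + 0.33836j, Y(Ω₂)=-0.00256 + 0.19128j
  term(m=+0) = 0.03875 + 0.00000j   from Y*(Ω₁)=0.09525 + 0.00000j, Y(Ω₂)=0.40687 + 0.00000j
  term(m=+1) = -0.06477 - 0.00267j   from Y*(Ω₁)=-0.01849 + 0.33836j, Y(Ω₂)=0.00256 + 0.19128j
Accumulated sum -0.09079 + 0.00000j; after 4π/(2l+1) scaling, -0.38029 + 0.00000j ⇒ P_1 = -0.380286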